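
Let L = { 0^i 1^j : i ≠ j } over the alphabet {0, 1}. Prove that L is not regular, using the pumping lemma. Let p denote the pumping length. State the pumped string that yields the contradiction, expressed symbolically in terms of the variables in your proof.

Toward a contradiction, assume L is regular with pumping length p.
Choose w = 0^p 1^{p+p!}. Since p ≠ p+p!, w ∈ L; and |w| ≥ p.
Write w = xyz as guaranteed by the lemma, with |xy| ≤ p and |y| ≥ 1.
Because |xy| ≤ p and w begins with p copies of 0, we have y = 0^k with 1 ≤ k ≤ p.
Since 1 ≤ k ≤ p, k divides p!; set t = 1 + p!/k. Then xy^t z has p + (p!/k)·k = p + p! copies of 0. Now the 0-count equals the 1-count, so i ≠ j fails. So xy^t z = 0^{p+p!} 1^{p+p!} ∉ L.
Contradiction. Therefore L is not regular.

0^{p+p!} 1^{p+p!}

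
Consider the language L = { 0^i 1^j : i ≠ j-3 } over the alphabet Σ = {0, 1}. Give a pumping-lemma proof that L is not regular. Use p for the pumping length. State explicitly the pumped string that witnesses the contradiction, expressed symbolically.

0^{p+p!} 1^{p+p!+3}

Toward a contradiction, assume L is regular with pumping length p.
Choose w = 0^p 1^{p+p!+3}. Since p ≠ (p+p!+3)-3 = p+p!, w ∈ L; and |w| ≥ p.
The pumping lemma gives a decomposition w = xyz where |xy| ≤ p and y is nonempty.
Because |xy| ≤ p and w begins with p copies of 0, we have y = 0^k with 1 ≤ k ≤ p.
Since 1 ≤ k ≤ p, k divides p!; set t = 1 + p!/k. Then xy^t z has p + (p!/k)·k = p + p! copies of 0. Now the 0-count is p+p! and (1-count)-3 = (p+p!+3)-3 = p+p!, so i ≠ j-3 fails. So xy^t z = 0^{p+p!} 1^{p+p!+3} ∉ L.
Contradiction. Therefore L is not regular.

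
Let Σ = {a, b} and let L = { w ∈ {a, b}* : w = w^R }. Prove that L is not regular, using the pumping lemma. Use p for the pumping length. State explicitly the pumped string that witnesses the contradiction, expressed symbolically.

a^{p+k} b a^p

Toward a contradiction, assume L is regular with pumping length p.
Take w = a^p b a^p, a palindrome of length 2p+1 ≥ p.
By the pumping lemma, w = xyz with |xy| ≤ p and |y| > 0.
Since the first p symbols of w are all a's and |xy| ≤ p, y lies entirely in the leading a-block: y = a^k for some k with 1 ≤ k ≤ p.
Pump with i = 2: xy^2z = a^{p+k} b a^p. Its reverse is a^p b a^{p+k}, which differs from xy^2z since k ≥ 1. So xy^2z is not a palindrome and xy^2z ∉ L.
Contradiction. Therefore L is not regular.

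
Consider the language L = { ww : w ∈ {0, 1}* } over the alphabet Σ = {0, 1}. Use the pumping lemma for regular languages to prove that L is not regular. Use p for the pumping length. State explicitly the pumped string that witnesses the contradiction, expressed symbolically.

Suppose for contradiction that L is regular, and let p be the pumping length.
Take w = 0^p 1^p 0^p 1^p = uu where u = 0^p1^p; then w ∈ L and |w| = 4p ≥ p.
By the pumping lemma, w = xyz with |xy| ≤ p and |y| ≥ 1.
Because |xy| ≤ p and w begins with p copies of 0, we have y = 0^k with 1 ≤ k ≤ p.
Pump with i = 2: xy^2z = 0^{p+k} 1^p 0^p 1^p, of length 4p+k. Suppose this equals vv. The string starts with 0 and ends with 1, so v does too; thus the boundary between the two copies of v is a 1→0 transition. There is exactly one such transition, at position 2p+k, so |v| = 2p+k and |vv| = 4p+2k ≠ 4p+k since k ≥ 1. So xy^2z ∉ L.
This contradicts the pumping lemma, so L is not regular.

0^{p+k} 1^p 0^p 1^p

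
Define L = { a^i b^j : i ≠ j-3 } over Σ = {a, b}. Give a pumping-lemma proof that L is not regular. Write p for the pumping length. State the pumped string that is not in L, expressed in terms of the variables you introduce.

Assume L is regular. Let p be the pumping length given by the pumping lemma.
Choose w = a^p b^{p+p!+3}. Since p ≠ (p+p!+3)-3 = p+p!, w ∈ L; and |w| ≥ p.
Write w = xyz as guaranteed by the lemma, with |xy| ≤ p and |y| > 0.
Because |xy| ≤ p and w begins with p copies of a, we have y = a^k with 1 ≤ k ≤ p.
Since 1 ≤ k ≤ p, k divides p!; set t = 1 + p!/k. Then xy^t z has p + (p!/k)·k = p + p! copies of a. Now the a-count is p+p! and (b-count)-3 = (p+p!+3)-3 = p+p!, so i ≠ j-3 fails. So xy^t z = a^{p+p!} b^{p+p!+3} ∉ L.
This contradicts the pumping lemma, so L is not regular.

a^{p+p!} b^{p+p!+3}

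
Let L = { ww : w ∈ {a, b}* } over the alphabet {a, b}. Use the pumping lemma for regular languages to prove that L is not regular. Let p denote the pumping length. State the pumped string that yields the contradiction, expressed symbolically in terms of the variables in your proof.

a^{p+k} b^p a^p b^p

Assume L is regular. Let p be the pumping length given by the pumping lemma.
Take w = a^p b^p a^p b^p = uu where u = a^pb^p; then w ∈ L and |w| = 4p ≥ p.
The pumping lemma gives a decomposition w = xyz where |xy| ≤ p and |y| > 0.
Since the first p symbols of w are all a's and |xy| ≤ p, y lies entirely in the leading a-block: y = a^k for some k with 1 ≤ k ≤ p.
Pump with i = 2: xy^2z = a^{p+k} b^p a^p b^p, of length 4p+k. Suppose this equals vv. The string starts with a and ends with b, so v does too; thus the boundary between the two copies of v is a b→a transition. There is exactly one such transition, at position 2p+k, so |v| = 2p+k and |vv| = 4p+2k ≠ 4p+k since k ≥ 1. So xy^2z ∉ L.
Contradiction. Therefore L is not regular.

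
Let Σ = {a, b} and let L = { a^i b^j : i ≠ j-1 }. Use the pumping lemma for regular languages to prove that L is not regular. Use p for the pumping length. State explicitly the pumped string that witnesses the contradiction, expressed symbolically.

Suppose for contradiction that L is regular, and let p be the pumping length.
Choose w = a^p b^{p+p!+1}. Since p ≠ (p+p!+1)-1 = p+p!, w ∈ L; and |w| ≥ p.
By the pumping lemma, w = xyz with |xy| ≤ p and |y| ≥ 1.
Since the first p symbols of w are all a's and |xy| ≤ p, y lies entirely in the leading a-block: y = a^k for some k with 1 ≤ k ≤ p.
Since 1 ≤ k ≤ p, k divides p!; set t = 1 + p!/k. Then xy^t z has p + (p!/k)·k = p + p! copies of a. Now the a-count is p+p! and (b-count)-1 = (p+p!+1)-1 = p+p!, so i ≠ j-1 fails. So xy^t z = a^{p+p!} b^{p+p!+1} ∉ L.
This contradicts the pumping lemma, so L is not regular.

a^{p+p!} b^{p+p!+1}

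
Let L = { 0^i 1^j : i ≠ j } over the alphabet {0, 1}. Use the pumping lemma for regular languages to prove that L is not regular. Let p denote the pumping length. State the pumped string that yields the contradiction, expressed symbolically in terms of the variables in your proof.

Toward a contradiction, assume L is regular with pumping length p.
Choose w = 0^p 1^{p+p!}. Since p ≠ p+p!, w ∈ L; and |w| ≥ p.
The pumping lemma gives a decomposition w = xyz where |xy| ≤ p and |y| > 0.
Since the first p symbols of w are all 0's and |xy| ≤ p, y lies entirely in the leading 0-block: y = 0^k for some k with 1 ≤ k ≤ p.
Since 1 ≤ k ≤ p, k divides p!; set t = 1 + p!/k. Then xy^t z has p + (p!/k)·k = p + p! copies of 0. Now the 0-count equals the 1-count, so i ≠ j fails. So xy^t z = 0^{p+p!} 1^{p+p!} ∉ L.
This is a contradiction; hence L is not regular.

0^{p+p!} 1^{p+p!}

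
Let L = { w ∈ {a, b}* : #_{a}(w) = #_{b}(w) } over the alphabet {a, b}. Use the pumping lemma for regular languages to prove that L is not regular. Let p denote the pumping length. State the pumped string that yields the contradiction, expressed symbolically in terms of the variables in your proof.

a^{p+k} b^p

Assume L is regular. Let p be the pumping length given by the pumping lemma.
Choose w = a^p b^p ∈ L with |w| = 2p ≥ p.
Write w = xyz as guaranteed by the lemma, with |xy| ≤ p and |y| ≥ 1.
The first p characters of w are a's, so xy (and hence y) consists only of a's. Write y = a^k, 1 ≤ k ≤ p.
Pump with i = 2: xy^2z = a^{p+k} b^p has p+k occurrences of a but only p of b. Since k ≥ 1 the counts differ, so xy^2z ∉ L.
This contradicts the pumping lemma, so L is not regular.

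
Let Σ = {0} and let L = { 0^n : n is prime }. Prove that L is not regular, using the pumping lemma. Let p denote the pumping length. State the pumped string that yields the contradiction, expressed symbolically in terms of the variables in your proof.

Assume L is regular; let p be its pumping constant.
Let q be a prime with q ≥ p+2 (infinitely many primes exist), and take w = 0^q ∈ L with |w| = q ≥ p.
By the pumping lemma, w = xyz with |xy| ≤ p and |y| > 0.
Then y = 0^k for some k with 1 ≤ k ≤ p.
Since 1 ≤ k ≤ p, |xz| = q-k. Pump with i = q+1: |xy^{q+1}z| = (q-k)+(q+1)k = q+qk = q(1+k), which is composite (both factors ≥ 2). So xy^{q+1}z = 0^{q(1+k)} ∉ L.
This contradicts the pumping lemma, so L is not regular.

0^{q(1+k)}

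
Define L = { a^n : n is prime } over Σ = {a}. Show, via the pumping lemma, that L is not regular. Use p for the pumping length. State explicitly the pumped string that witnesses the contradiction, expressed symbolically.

a^{q(1+k)}

Suppose for contradiction that L is regular, and let p be the pumping length.
Let q be a prime with q ≥ p+2 (infinitely many primes exist), and take w = a^q ∈ L with |w| = q ≥ p.
By the pumping lemma, w = xyz with |xy| ≤ p and |y| ≥ 1.
Then y = a^k for some k with 1 ≤ k ≤ p.
Since 1 ≤ k ≤ p, |xz| = q-k. Pump with i = q+1: |xy^{q+1}z| = (q-k)+(q+1)k = q+qk = q(1+k), which is composite (both factors ≥ 2). So xy^{q+1}z = a^{q(1+k)} ∉ L.
This is a contradiction; hence L is not regular.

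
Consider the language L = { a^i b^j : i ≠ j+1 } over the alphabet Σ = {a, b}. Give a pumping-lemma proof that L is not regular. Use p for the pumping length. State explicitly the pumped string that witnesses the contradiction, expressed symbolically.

Toward a contradiction, assume L is regular with pumping length p.
Choose w = a^p b^{p+p!-1}. Since p ≠ (p+p!-1)+1 = p+p!, w ∈ L; and |w| ≥ p.
By the pumping lemma, w = xyz with |xy| ≤ p and y is nonempty.
Because |xy| ≤ p and w begins with p copies of a, we have y = a^k with 1 ≤ k ≤ p.
Since 1 ≤ k ≤ p, k divides p!; set t = 1 + p!/k. Then xy^t z has p + (p!/k)·k = p + p! copies of a. Now the a-count is p+p! and (b-count)+1 = (p+p!-1)+1 = p+p!, so i ≠ j+1 fails. So xy^t z = a^{p+p!} b^{p+p!-1} ∉ L.
Contradiction. Therefore L is not regular.

a^{p+p!} b^{p+p!-1}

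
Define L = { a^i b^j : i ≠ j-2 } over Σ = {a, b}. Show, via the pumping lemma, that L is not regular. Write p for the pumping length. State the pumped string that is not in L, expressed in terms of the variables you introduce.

Suppose for contradiction that L is regular, and let p be the pumping length.
Choose w = a^p b^{p+p!+2}. Since p ≠ (p+p!+2)-2 = p+p!, w ∈ L; and |w| ≥ p.
By the pumping lemma, w = xyz with |xy| ≤ p and |y| > 0.
Since the first p symbols of w are all a's and |xy| ≤ p, y lies entirely in the leading a-block: y = a^k for some k with 1 ≤ k ≤ p.
Since 1 ≤ k ≤ p, k divides p!; set t = 1 + p!/k. Then xy^t z has p + (p!/k)·k = p + p! copies of a. Now the a-count is p+p! and (b-count)-2 = (p+p!+2)-2 = p+p!, so i ≠ j-2 fails. So xy^t z = a^{p+p!} b^{p+p!+2} ∉ L.
Contradiction. Therefore L is not regular.

a^{p+p!} b^{p+p!+2}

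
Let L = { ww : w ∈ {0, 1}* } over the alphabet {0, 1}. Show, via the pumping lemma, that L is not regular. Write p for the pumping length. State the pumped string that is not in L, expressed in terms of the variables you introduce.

0^{p+k} 1^p 0^p 1^p

Assume L is regular. Let p be the pumping length given by the pumping lemma.
Take w = 0^p 1^p 0^p 1^p = uu where u = 0^p1^p; then w ∈ L and |w| = 4p ≥ p.
The pumping lemma gives a decomposition w = xyz where |xy| ≤ p and |y| > 0.
The first p characters of w are 0's, so xy (and hence y) consists only of 0's. Write y = 0^k, 1 ≤ k ≤ p.
Pump with i = 2: xy^2z = 0^{p+k} 1^p 0^p 1^p, of length 4p+k. Suppose this equals vv. The string starts with 0 and ends with 1, so v does too; thus the boundary between the two copies of v is a 1→0 transition. There is exactly one such transition, at position 2p+k, so |v| = 2p+k and |vv| = 4p+2k ≠ 4p+k since k ≥ 1. So xy^2z ∉ L.
This is a contradiction; hence L is not regular.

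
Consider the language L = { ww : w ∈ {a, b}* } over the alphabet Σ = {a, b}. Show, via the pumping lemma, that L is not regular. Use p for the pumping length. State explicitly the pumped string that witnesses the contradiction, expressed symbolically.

Suppose for contradiction that L is regular, and let p be the pumping length.
Take w = a^p b^p a^p b^p = uu where u = a^pb^p; then w ∈ L and |w| = 4p ≥ p.
The pumping lemma gives a decomposition w = xyz where |xy| ≤ p and |y| > 0.
The first p characters of w are a's, so xy (and hence y) consists only of a's. Write y = a^k, 1 ≤ k ≤ p.
Pump with i = 2: xy^2z = a^{p+k} b^p a^p b^p, of length 4p+k. Suppose this equals vv. The string starts with a and ends with b, so v does too; thus the boundary between the two copies of v is a b→a transition. There is exactly one such transition, at position 2p+k, so |v| = 2p+k and |vv| = 4p+2k ≠ 4p+k since k ≥ 1. So xy^2z ∉ L.
This is a contradiction; hence L is not regular.

a^{p+k} b^p a^p b^p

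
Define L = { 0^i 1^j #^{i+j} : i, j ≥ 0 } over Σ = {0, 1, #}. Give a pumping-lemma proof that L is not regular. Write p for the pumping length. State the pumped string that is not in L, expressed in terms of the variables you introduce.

0^{p+k} 1^p #^{2p}

Assume L is regular; let p be its pumping constant.
Take w = 0^p 1^p #^{2p} ∈ L (with i=j=p, i+j=2p), |w| = 4p ≥ p.
The pumping lemma gives a decomposition w = xyz where |xy| ≤ p and y is nonempty.
The first p characters of w are 0's, so xy (and hence y) consists only of 0's. Write y = 0^k, 1 ≤ k ≤ p.
Consider xy^2z = 0^{p+k} 1^p #^{2p}. Now the 0- and 1-counts sum to 2p+k, but the #-count is 2p ≠ 2p+k. So xy^2z ∉ L.
Contradiction. Therefore L is not regular.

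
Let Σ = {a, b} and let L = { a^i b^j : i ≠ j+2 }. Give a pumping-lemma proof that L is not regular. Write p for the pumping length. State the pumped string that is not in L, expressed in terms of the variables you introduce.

a^{p+p!} b^{p+p!-2}

Assume L is regular; let p be its pumping constant.
Choose w = a^p b^{p+p!-2}. Since p ≠ (p+p!-2)+2 = p+p!, w ∈ L; and |w| ≥ p.
The pumping lemma gives a decomposition w = xyz where |xy| ≤ p and |y| > 0.
Since the first p symbols of w are all a's and |xy| ≤ p, y lies entirely in the leading a-block: y = a^k for some k with 1 ≤ k ≤ p.
Since 1 ≤ k ≤ p, k divides p!; set t = 1 + p!/k. Then xy^t z has p + (p!/k)·k = p + p! copies of a. Now the a-count is p+p! and (b-count)+2 = (p+p!-2)+2 = p+p!, so i ≠ j+2 fails. So xy^t z = a^{p+p!} b^{p+p!-2} ∉ L.
This contradicts the pumping lemma, so L is not regular.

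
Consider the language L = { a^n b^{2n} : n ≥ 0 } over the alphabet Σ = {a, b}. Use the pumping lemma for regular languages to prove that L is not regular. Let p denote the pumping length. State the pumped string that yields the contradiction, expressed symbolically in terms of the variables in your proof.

a^{p+k} b^{2p}

Assume L is regular. Let p be the pumping length given by the pumping lemma.
Choose w = a^p b^{2p}, which is in L with |w| = 3p ≥ p.
By the pumping lemma, w = xyz with |xy| ≤ p and y is nonempty.
Because |xy| ≤ p and w begins with p copies of a, we have y = a^k with 1 ≤ k ≤ p.
Pump with i = 2: xy^2z = a^{p+k} b^{2p}. For this to lie in L we would need 2p = 2(p+k), which forces k = 0. But k ≥ 1, so xy^2z ∉ L.
This contradicts the pumping lemma, so L is not regular.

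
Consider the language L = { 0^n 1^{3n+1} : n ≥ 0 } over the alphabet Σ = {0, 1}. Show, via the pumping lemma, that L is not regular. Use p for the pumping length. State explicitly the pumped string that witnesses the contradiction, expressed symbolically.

0^{p+k} 1^{3p+1}

Suppose for contradiction that L is regular, and let p be the pumping length.
Take w = 0^p 1^{3p+1}. Then w ∈ L and |w| = 4p+1 ≥ p.
By the pumping lemma, w = xyz with |xy| ≤ p and |y| > 0.
The first p characters of w are 0's, so xy (and hence y) consists only of 0's. Write y = 0^k, 1 ≤ k ≤ p.
Pump with i = 2: xy^2z = 0^{p+k} 1^{3p+1}. For this to lie in L we would need 3p+1 = 3(p+k)+1, which forces k = 0. But k ≥ 1, so xy^2z ∉ L.
This is a contradiction; hence L is not regular.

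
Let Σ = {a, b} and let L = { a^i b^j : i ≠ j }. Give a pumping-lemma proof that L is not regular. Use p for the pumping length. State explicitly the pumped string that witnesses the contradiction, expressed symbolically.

Assume L is regular. Let p be the pumping length given by the pumping lemma.
Choose w = a^p b^{p+p!}. Since p ≠ p+p!, w ∈ L; and |w| ≥ p.
Write w = xyz as guaranteed by the lemma, with |xy| ≤ p and y is nonempty.
Because |xy| ≤ p and w begins with p copies of a, we have y = a^k with 1 ≤ k ≤ p.
Since 1 ≤ k ≤ p, k divides p!; set t = 1 + p!/k. Then xy^t z has p + (p!/k)·k = p + p! copies of a. Now the a-count equals the b-count, so i ≠ j fails. So xy^t z = a^{p+p!} b^{p+p!} ∉ L.
This is a contradiction; hence L is not regular.

a^{p+p!} b^{p+p!}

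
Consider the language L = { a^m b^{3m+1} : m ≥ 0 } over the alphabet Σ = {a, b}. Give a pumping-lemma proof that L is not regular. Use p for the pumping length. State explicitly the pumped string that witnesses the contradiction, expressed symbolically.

Assume L is regular; let p be its pumping constant.
Let w = a^p b^{3p+1} ∈ L; note |w| = 4p+1 ≥ p.
Write w = xyz as guaranteed by the lemma, with |xy| ≤ p and y is nonempty.
Since the first p symbols of w are all a's and |xy| ≤ p, y lies entirely in the leading a-block: y = a^k for some k with 1 ≤ k ≤ p.
Pump with i = 2: xy^2z = a^{p+k} b^{3p+1}. For this to lie in L we would need 3p+1 = 3(p+k)+1, which forces k = 0. But k ≥ 1, so xy^2z ∉ L.
This contradicts the pumping lemma, so L is not regular.

a^{p+k} b^{3p+1}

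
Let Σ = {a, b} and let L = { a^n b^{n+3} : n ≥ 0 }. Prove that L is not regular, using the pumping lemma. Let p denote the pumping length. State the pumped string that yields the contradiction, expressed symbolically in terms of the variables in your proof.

a^{p+k} b^{p+3}

Suppose for contradiction that L is regular, and let p be the pumping length.
Take w = a^p b^{p+3}. Then w ∈ L and |w| = 2p+3 ≥ p.
Write w = xyz as guaranteed by the lemma, with |xy| ≤ p and |y| > 0.
Because |xy| ≤ p and w begins with p copies of a, we have y = a^k with 1 ≤ k ≤ p.
Pump with i = 2: xy^2z = a^{p+k} b^{p+3}. For this to lie in L we would need p+3 = (p+k)+3, which forces k = 0. But k ≥ 1, so xy^2z ∉ L.
This is a contradiction; hence L is not regular.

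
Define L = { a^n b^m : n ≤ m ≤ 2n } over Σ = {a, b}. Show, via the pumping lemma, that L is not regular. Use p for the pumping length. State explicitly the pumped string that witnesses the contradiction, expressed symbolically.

a^{p+k} b^p

Assume L is regular; let p be its pumping constant.
Take w = a^p b^p ∈ L (since p ≤ p ≤ 2p), with |w| = 2p ≥ p.
By the pumping lemma, w = xyz with |xy| ≤ p and |y| ≥ 1.
Since the first p symbols of w are all a's and |xy| ≤ p, y lies entirely in the leading a-block: y = a^k for some k with 1 ≤ k ≤ p.
Pump with i = 2: xy^2z = a^{p+k} b^p. Now n = p+k > p = m, so the condition n ≤ m fails. Thus xy^2z ∉ L.
This is a contradiction; hence L is not regular.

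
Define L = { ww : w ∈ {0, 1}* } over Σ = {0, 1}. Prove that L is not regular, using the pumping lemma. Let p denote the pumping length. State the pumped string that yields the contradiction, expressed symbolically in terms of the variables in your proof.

Suppose for contradiction that L is regular, and let p be the pumping length.
Take w = 0^p 1^p 0^p 1^p = uu where u = 0^p1^p; then w ∈ L and |w| = 4p ≥ p.
Write w = xyz as guaranteed by the lemma, with |xy| ≤ p and |y| > 0.
Because |xy| ≤ p and w begins with p copies of 0, we have y = 0^k with 1 ≤ k ≤ p.
Pump with i = 2: xy^2z = 0^{p+k} 1^p 0^p 1^p, of length 4p+k. Suppose this equals vv. The string starts with 0 and ends with 1, so v does too; thus the boundary between the two copies of v is a 1→0 transition. There is exactly one such transition, at position 2p+k, so |v| = 2p+k and |vv| = 4p+2k ≠ 4p+k since k ≥ 1. So xy^2z ∉ L.
This is a contradiction; hence L is not regular.

0^{p+k} 1^p 0^p 1^p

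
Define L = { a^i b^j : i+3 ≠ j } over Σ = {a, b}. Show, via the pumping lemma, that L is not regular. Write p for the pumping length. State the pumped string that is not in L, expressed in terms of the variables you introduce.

Assume L is regular. Let p be the pumping length given by the pumping lemma.
Choose w = a^p b^{p+p!+3}. Since p ≠ (p+p!+3)-3 = p+p!, w ∈ L; and |w| ≥ p.
Write w = xyz as guaranteed by the lemma, with |xy| ≤ p and |y| ≥ 1.
The first p characters of w are a's, so xy (and hence y) consists only of a's. Write y = a^k, 1 ≤ k ≤ p.
Since 1 ≤ k ≤ p, k divides p!; set t = 1 + p!/k. Then xy^t z has p + (p!/k)·k = p + p! copies of a. Now the a-count is p+p! and (b-count)-3 = (p+p!+3)-3 = p+p!, so i+3 ≠ j fails. So xy^t z = a^{p+p!} b^{p+p!+3} ∉ L.
This is a contradiction; hence L is not regular.

a^{p+p!} b^{p+p!+3}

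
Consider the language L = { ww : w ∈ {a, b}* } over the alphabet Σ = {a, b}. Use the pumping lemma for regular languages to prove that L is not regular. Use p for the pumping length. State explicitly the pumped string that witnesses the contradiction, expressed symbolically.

a^{p+k} b^p a^p b^p

Suppose for contradiction that L is regular, and let p be the pumping length.
Take w = a^p b^p a^p b^p = uu where u = a^pb^p; then w ∈ L and |w| = 4p ≥ p.
Write w = xyz as guaranteed by the lemma, with |xy| ≤ p and y is nonempty.
The first p characters of w are a's, so xy (and hence y) consists only of a's. Write y = a^k, 1 ≤ k ≤ p.
Pump with i = 2: xy^2z = a^{p+k} b^p a^p b^p, of length 4p+k. Suppose this equals vv. The string starts with a and ends with b, so v does too; thus the boundary between the two copies of v is a b→a transition. There is exactly one such transition, at position 2p+k, so |v| = 2p+k and |vv| = 4p+2k ≠ 4p+k since k ≥ 1. So xy^2z ∉ L.
This is a contradiction; hence L is not regular.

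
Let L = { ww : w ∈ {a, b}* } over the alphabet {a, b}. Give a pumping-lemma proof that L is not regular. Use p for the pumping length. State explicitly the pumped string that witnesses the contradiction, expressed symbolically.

Suppose for contradiction that L is regular, and let p be the pumping length.
Take w = a^p b^p a^p b^p = uu where u = a^pb^p; then w ∈ L and |w| = 4p ≥ p.
Write w = xyz as guaranteed by the lemma, with |xy| ≤ p and |y| ≥ 1.
The first p characters of w are a's, so xy (and hence y) consists only of a's. Write y = a^k, 1 ≤ k ≤ p.
Pump with i = 2: xy^2z = a^{p+k} b^p a^p b^p, of length 4p+k. Suppose this equals vv. The string starts with a and ends with b, so v does too; thus the boundary between the two copies of v is a b→a transition. There is exactly one such transition, at position 2p+k, so |v| = 2p+k and |vv| = 4p+2k ≠ 4p+k since k ≥ 1. So xy^2z ∉ L.
This is a contradiction; hence L is not regular.

a^{p+k} b^p a^p b^p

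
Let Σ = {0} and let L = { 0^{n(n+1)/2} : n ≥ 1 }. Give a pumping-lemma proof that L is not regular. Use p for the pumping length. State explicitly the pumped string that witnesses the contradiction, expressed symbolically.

Assume L is regular. Let p be the pumping length given by the pumping lemma.
Take w = 0^{p(p+1)/2} ∈ L with |w| = p(p+1)/2 ≥ p.
Write w = xyz as guaranteed by the lemma, with |xy| ≤ p and |y| > 0.
Then y = 0^k for some k with 1 ≤ k ≤ p.
Pump with i = 2: xy^2z = 0^{p(p+1)/2+k}. Since 1 ≤ k ≤ p, p(p+1)/2 < p(p+1)/2+k ≤ p(p+1)/2+p < (p+1)(p+2)/2, so p(p+1)/2+k is strictly between consecutive triangular numbers. So xy^2z ∉ L.
This is a contradiction; hence L is not regular.

0^{p(p+1)/2+k}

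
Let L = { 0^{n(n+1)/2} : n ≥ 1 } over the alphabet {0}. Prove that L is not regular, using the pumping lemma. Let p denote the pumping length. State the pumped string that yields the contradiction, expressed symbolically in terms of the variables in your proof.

Assume L is regular; let p be its pumping constant.
Take w = 0^{p(p+1)/2} ∈ L with |w| = p(p+1)/2 ≥ p.
The pumping lemma gives a decomposition w = xyz where |xy| ≤ p and |y| > 0.
Then y = 0^k for some k with 1 ≤ k ≤ p.
Pump with i = 2: xy^2z = 0^{p(p+1)/2+k}. Since 1 ≤ k ≤ p, p(p+1)/2 < p(p+1)/2+k ≤ p(p+1)/2+p < (p+1)(p+2)/2, so p(p+1)/2+k is strictly between consecutive triangular numbers. So xy^2z ∉ L.
This is a contradiction; hence L is not regular.

0^{p(p+1)/2+k}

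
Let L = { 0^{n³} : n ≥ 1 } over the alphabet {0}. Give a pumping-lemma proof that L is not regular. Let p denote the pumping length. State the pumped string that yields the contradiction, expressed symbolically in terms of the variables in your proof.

0^{p³+k}

Toward a contradiction, assume L is regular with pumping length p.
Take w = 0^{p³} ∈ L with |w| = p³ ≥ p.
By the pumping lemma, w = xyz with |xy| ≤ p and y is nonempty.
Then y = 0^k for some k with 1 ≤ k ≤ p.
Pump with i = 2: xy^2z = 0^{p³+k}. Since 1 ≤ k ≤ p, p³ < p³+k ≤ p³+p < p³+3p²+3p+1 = (p+1)³, so p³+k is not a perfect cube. So xy^2z ∉ L.
This is a contradiction; hence L is not regular.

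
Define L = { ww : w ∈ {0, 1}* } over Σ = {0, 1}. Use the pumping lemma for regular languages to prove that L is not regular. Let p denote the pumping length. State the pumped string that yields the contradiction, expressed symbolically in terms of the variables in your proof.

Toward a contradiction, assume L is regular with pumping length p.
Take w = 0^p 1^p 0^p 1^p = uu where u = 0^p1^p; then w ∈ L and |w| = 4p ≥ p.
By the pumping lemma, w = xyz with |xy| ≤ p and |y| ≥ 1.
The first p characters of w are 0's, so xy (and hence y) consists only of 0's. Write y = 0^k, 1 ≤ k ≤ p.
Pump with i = 2: xy^2z = 0^{p+k} 1^p 0^p 1^p, of length 4p+k. Suppose this equals vv. The string starts with 0 and ends with 1, so v does too; thus the boundary between the two copies of v is a 1→0 transition. There is exactly one such transition, at position 2p+k, so |v| = 2p+k and |vv| = 4p+2k ≠ 4p+k since k ≥ 1. So xy^2z ∉ L.
This contradicts the pumping lemma, so L is not regular.

0^{p+k} 1^p 0^p 1^p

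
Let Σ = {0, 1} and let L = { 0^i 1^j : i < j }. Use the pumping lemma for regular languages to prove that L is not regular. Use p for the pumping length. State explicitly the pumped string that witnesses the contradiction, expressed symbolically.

0^{p+k} 1^{p+1}

Assume L is regular. Let p be the pumping length given by the pumping lemma.
Choose w = 0^p 1^{p+1} ∈ L, with |w| = 2p+1 ≥ p.
By the pumping lemma, w = xyz with |xy| ≤ p and |y| ≥ 1.
Because |xy| ≤ p and w begins with p copies of 0, we have y = 0^k with 1 ≤ k ≤ p.
Consider xy^2z = 0^{p+k} 1^{p+1}. Since k ≥ 1, the 0-count p+k is at least p+1, so i < j fails; thus xy^2z ∉ L.
This is a contradiction; hence L is not regular.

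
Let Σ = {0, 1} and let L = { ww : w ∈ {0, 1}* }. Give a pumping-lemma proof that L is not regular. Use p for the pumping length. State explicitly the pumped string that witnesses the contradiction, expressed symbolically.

0^{p+k} 1^p 0^p 1^p

Assume L is regular; let p be its pumping constant.
Take w = 0^p 1^p 0^p 1^p = uu where u = 0^p1^p; then w ∈ L and |w| = 4p ≥ p.
The pumping lemma gives a decomposition w = xyz where |xy| ≤ p and |y| ≥ 1.
Since the first p symbols of w are all 0's and |xy| ≤ p, y lies entirely in the leading 0-block: y = 0^k for some k with 1 ≤ k ≤ p.
Pump with i = 2: xy^2z = 0^{p+k} 1^p 0^p 1^p, of length 4p+k. Suppose this equals vv. The string starts with 0 and ends with 1, so v does too; thus the boundary between the two copies of v is a 1→0 transition. There is exactly one such transition, at position 2p+k, so |v| = 2p+k and |vv| = 4p+2k ≠ 4p+k since k ≥ 1. So xy^2z ∉ L.
This is a contradiction; hence L is not regular.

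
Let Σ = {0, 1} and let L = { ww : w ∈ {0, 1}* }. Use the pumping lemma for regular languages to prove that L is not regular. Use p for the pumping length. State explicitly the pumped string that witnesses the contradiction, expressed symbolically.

Assume L is regular. Let p be the pumping length given by the pumping lemma.
Take w = 0^p 1^p 0^p 1^p = uu where u = 0^p1^p; then w ∈ L and |w| = 4p ≥ p.
Write w = xyz as guaranteed by the lemma, with |xy| ≤ p and |y| ≥ 1.
Because |xy| ≤ p and w begins with p copies of 0, we have y = 0^k with 1 ≤ k ≤ p.
Pump with i = 2: xy^2z = 0^{p+k} 1^p 0^p 1^p, of length 4p+k. Suppose this equals vv. The string starts with 0 and ends with 1, so v does too; thus the boundary between the two copies of v is a 1→0 transition. There is exactly one such transition, at position 2p+k, so |v| = 2p+k and |vv| = 4p+2k ≠ 4p+k since k ≥ 1. So xy^2z ∉ L.
This is a contradiction; hence L is not regular.

0^{p+k} 1^p 0^p 1^p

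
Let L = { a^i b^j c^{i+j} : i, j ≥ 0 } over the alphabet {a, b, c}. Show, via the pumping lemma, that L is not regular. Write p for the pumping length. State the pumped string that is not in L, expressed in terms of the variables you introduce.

Assume L is regular. Let p be the pumping length given by the pumping lemma.
Take w = a^p b^p c^{2p} ∈ L (with i=j=p, i+j=2p), |w| = 4p ≥ p.
The pumping lemma gives a decomposition w = xyz where |xy| ≤ p and |y| ≥ 1.
Since the first p symbols of w are all a's and |xy| ≤ p, y lies entirely in the leading a-block: y = a^k for some k with 1 ≤ k ≤ p.
Consider xy^2z = a^{p+k} b^p c^{2p}. Now the a- and b-counts sum to 2p+k, but the c-count is 2p ≠ 2p+k. So xy^2z ∉ L.
This is a contradiction; hence L is not regular.

a^{p+k} b^p c^{2p}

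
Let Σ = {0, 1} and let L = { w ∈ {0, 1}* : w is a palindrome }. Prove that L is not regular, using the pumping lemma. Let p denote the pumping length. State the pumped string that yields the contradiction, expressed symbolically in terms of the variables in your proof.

Assume L is regular; let p be its pumping constant.
Take w = 0^p 1 0^p, a palindrome of length 2p+1 ≥ p.
The pumping lemma gives a decomposition w = xyz where |xy| ≤ p and y is nonempty.
Because |xy| ≤ p and w begins with p copies of 0, we have y = 0^k with 1 ≤ k ≤ p.
Pump with i = 2: xy^2z = 0^{p+k} 1 0^p. Its reverse is 0^p 1 0^{p+k}, which differs from xy^2z since k ≥ 1. So xy^2z is not a palindrome and xy^2z ∉ L.
Contradiction. Therefore L is not regular.

0^{p+k} 1 0^p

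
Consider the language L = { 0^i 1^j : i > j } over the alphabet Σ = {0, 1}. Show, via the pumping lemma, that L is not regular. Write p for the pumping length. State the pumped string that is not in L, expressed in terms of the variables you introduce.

Assume L is regular. Let p be the pumping length given by the pumping lemma.
Choose w = 0^{p+1} 1^p ∈ L, with |w| = 2p+1 ≥ p.
The pumping lemma gives a decomposition w = xyz where |xy| ≤ p and |y| > 0.
Since the first p symbols of w are all 0's and |xy| ≤ p, y lies entirely in the leading 0-block: y = 0^k for some k with 1 ≤ k ≤ p.
Consider xy^0z = xz = 0^{p+1-k} 1^p. Since k ≥ 1, the 0-count p+1-k is at most p, so i > j fails; thus xz ∉ L.
This is a contradiction; hence L is not regular.

0^{p+1-k} 1^p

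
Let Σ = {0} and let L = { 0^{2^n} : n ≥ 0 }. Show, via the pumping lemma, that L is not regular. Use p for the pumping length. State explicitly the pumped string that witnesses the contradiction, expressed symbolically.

0^{2^p+k}

Assume L is regular. Let p be the pumping length given by the pumping lemma.
Take w = 0^{2^p} ∈ L with |w| = 2^p ≥ p.
The pumping lemma gives a decomposition w = xyz where |xy| ≤ p and |y| ≥ 1.
Then y = 0^k for some k with 1 ≤ k ≤ p.
Pump with i = 2: xy^2z = 0^{2^p+k}. Since 1 ≤ k ≤ p < 2^p, we have 2^p < 2^p+k < 2^{p+1}, so 2^p+k is not a power of 2. So xy^2z ∉ L.
Contradiction. Therefore L is not regular.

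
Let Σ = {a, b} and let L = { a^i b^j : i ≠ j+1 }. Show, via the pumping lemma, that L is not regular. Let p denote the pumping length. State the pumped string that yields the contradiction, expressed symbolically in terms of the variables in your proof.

a^{p+p!} b^{p+p!-1}

Suppose for contradiction that L is regular, and let p be the pumping length.
Choose w = a^p b^{p+p!-1}. Since p ≠ (p+p!-1)+1 = p+p!, w ∈ L; and |w| ≥ p.
By the pumping lemma, w = xyz with |xy| ≤ p and |y| ≥ 1.
Because |xy| ≤ p and w begins with p copies of a, we have y = a^k with 1 ≤ k ≤ p.
Since 1 ≤ k ≤ p, k divides p!; set t = 1 + p!/k. Then xy^t z has p + (p!/k)·k = p + p! copies of a. Now the a-count is p+p! and (b-count)+1 = (p+p!-1)+1 = p+p!, so i ≠ j+1 fails. So xy^t z = a^{p+p!} b^{p+p!-1} ∉ L.
Contradiction. Therefore L is not regular.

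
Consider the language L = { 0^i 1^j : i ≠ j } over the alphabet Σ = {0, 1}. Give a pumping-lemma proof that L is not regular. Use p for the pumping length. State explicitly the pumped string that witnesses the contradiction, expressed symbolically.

0^{p+p!} 1^{p+p!}

Suppose for contradiction that L is regular, and let p be the pumping length.
Choose w = 0^p 1^{p+p!}. Since p ≠ p+p!, w ∈ L; and |w| ≥ p.
Write w = xyz as guaranteed by the lemma, with |xy| ≤ p and y is nonempty.
Since the first p symbols of w are all 0's and |xy| ≤ p, y lies entirely in the leading 0-block: y = 0^k for some k with 1 ≤ k ≤ p.
Since 1 ≤ k ≤ p, k divides p!; set t = 1 + p!/k. Then xy^t z has p + (p!/k)·k = p + p! copies of 0. Now the 0-count equals the 1-count, so i ≠ j fails. So xy^t z = 0^{p+p!} 1^{p+p!} ∉ L.
This contradicts the pumping lemma, so L is not regular.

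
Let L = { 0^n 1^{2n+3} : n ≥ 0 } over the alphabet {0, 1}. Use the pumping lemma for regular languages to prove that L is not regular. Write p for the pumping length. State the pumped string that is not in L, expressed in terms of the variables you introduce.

Suppose for contradiction that L is regular, and let p be the pumping length.
Let w = 0^p 1^{2p+3} ∈ L; note |w| = 3p+3 ≥ p.
By the pumping lemma, w = xyz with |xy| ≤ p and |y| > 0.
Because |xy| ≤ p and w begins with p copies of 0, we have y = 0^k with 1 ≤ k ≤ p.
Pump with i = 2: xy^2z = 0^{p+k} 1^{2p+3}. For this to lie in L we would need 2p+3 = 2(p+k)+3, which forces k = 0. But k ≥ 1, so xy^2z ∉ L.
Contradiction. Therefore L is not regular.

0^{p+k} 1^{2p+3}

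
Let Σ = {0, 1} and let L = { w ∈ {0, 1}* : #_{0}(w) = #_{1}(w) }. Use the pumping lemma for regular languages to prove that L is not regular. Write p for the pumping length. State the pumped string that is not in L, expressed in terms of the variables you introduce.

0^{p+k} 1^p

Assume L is regular; let p be its pumping constant.
Choose w = 0^p 1^p ∈ L with |w| = 2p ≥ p.
The pumping lemma gives a decomposition w = xyz where |xy| ≤ p and |y| > 0.
The first p characters of w are 0's, so xy (and hence y) consists only of 0's. Write y = 0^k, 1 ≤ k ≤ p.
Pump with i = 2: xy^2z = 0^{p+k} 1^p has p+k occurrences of 0 but only p of 1. Since k ≥ 1 the counts differ, so xy^2z ∉ L.
Contradiction. Therefore L is not regular.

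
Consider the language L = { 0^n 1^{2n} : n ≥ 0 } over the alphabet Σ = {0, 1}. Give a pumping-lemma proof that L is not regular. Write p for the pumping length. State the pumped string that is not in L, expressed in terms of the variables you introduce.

Assume L is regular. Let p be the pumping length given by the pumping lemma.
Choose w = 0^p 1^{2p}, which is in L with |w| = 3p ≥ p.
Write w = xyz as guaranteed by the lemma, with |xy| ≤ p and |y| ≥ 1.
Because |xy| ≤ p and w begins with p copies of 0, we have y = 0^k with 1 ≤ k ≤ p.
Pump with i = 2: xy^2z = 0^{p+k} 1^{2p}. For this to lie in L we would need 2p = 2(p+k), which forces k = 0. But k ≥ 1, so xy^2z ∉ L.
This is a contradiction; hence L is not regular.

0^{p+k} 1^{2p}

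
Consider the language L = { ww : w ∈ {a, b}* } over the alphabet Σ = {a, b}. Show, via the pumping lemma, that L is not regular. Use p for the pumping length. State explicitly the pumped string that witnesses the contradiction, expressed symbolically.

Suppose for contradiction that L is regular, and let p be the pumping length.
Take w = a^p b^p a^p b^p = uu where u = a^pb^p; then w ∈ L and |w| = 4p ≥ p.
Write w = xyz as guaranteed by the lemma, with |xy| ≤ p and |y| > 0.
The first p characters of w are a's, so xy (and hence y) consists only of a's. Write y = a^k, 1 ≤ k ≤ p.
Pump with i = 2: xy^2z = a^{p+k} b^p a^p b^p, of length 4p+k. Suppose this equals vv. The string starts with a and ends with b, so v does too; thus the boundary between the two copies of v is a b→a transition. There is exactly one such transition, at position 2p+k, so |v| = 2p+k and |vv| = 4p+2k ≠ 4p+k since k ≥ 1. So xy^2z ∉ L.
Contradiction. Therefore L is not regular.

a^{p+k} b^p a^p b^p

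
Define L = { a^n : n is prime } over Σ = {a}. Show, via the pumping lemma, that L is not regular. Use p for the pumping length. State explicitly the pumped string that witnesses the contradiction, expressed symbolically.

a^{q(1+k)}

Assume L is regular. Let p be the pumping length given by the pumping lemma.
Let q be a prime with q ≥ p+2 (infinitely many primes exist), and take w = a^q ∈ L with |w| = q ≥ p.
Write w = xyz as guaranteed by the lemma, with |xy| ≤ p and |y| > 0.
Then y = a^k for some k with 1 ≤ k ≤ p.
Since 1 ≤ k ≤ p, |xz| = q-k. Pump with i = q+1: |xy^{q+1}z| = (q-k)+(q+1)k = q+qk = q(1+k), which is composite (both factors ≥ 2). So xy^{q+1}z = a^{q(1+k)} ∉ L.
Contradiction. Therefore L is not regular.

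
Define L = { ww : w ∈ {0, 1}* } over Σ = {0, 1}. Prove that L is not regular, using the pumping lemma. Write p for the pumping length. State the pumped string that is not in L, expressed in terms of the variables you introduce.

0^{p+k} 1^p 0^p 1^p

Suppose for contradiction that L is regular, and let p be the pumping length.
Take w = 0^p 1^p 0^p 1^p = uu where u = 0^p1^p; then w ∈ L and |w| = 4p ≥ p.
The pumping lemma gives a decomposition w = xyz where |xy| ≤ p and |y| ≥ 1.
Since the first p symbols of w are all 0's and |xy| ≤ p, y lies entirely in the leading 0-block: y = 0^k for some k with 1 ≤ k ≤ p.
Pump with i = 2: xy^2z = 0^{p+k} 1^p 0^p 1^p, of length 4p+k. Suppose this equals vv. The string starts with 0 and ends with 1, so v does too; thus the boundary between the two copies of v is a 1→0 transition. There is exactly one such transition, at position 2p+k, so |v| = 2p+k and |vv| = 4p+2k ≠ 4p+k since k ≥ 1. So xy^2z ∉ L.
This is a contradiction; hence L is not regular.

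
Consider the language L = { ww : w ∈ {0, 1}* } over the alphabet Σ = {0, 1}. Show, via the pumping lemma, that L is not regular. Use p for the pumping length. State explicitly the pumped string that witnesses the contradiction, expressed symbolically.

0^{p+k} 1^p 0^p 1^p

Toward a contradiction, assume L is regular with pumping length p.
Take w = 0^p 1^p 0^p 1^p = uu where u = 0^p1^p; then w ∈ L and |w| = 4p ≥ p.
Write w = xyz as guaranteed by the lemma, with |xy| ≤ p and |y| > 0.
Since the first p symbols of w are all 0's and |xy| ≤ p, y lies entirely in the leading 0-block: y = 0^k for some k with 1 ≤ k ≤ p.
Pump with i = 2: xy^2z = 0^{p+k} 1^p 0^p 1^p, of length 4p+k. Suppose this equals vv. The string starts with 0 and ends with 1, so v does too; thus the boundary between the two copies of v is a 1→0 transition. There is exactly one such transition, at position 2p+k, so |v| = 2p+k and |vv| = 4p+2k ≠ 4p+k since k ≥ 1. So xy^2z ∉ L.
This contradicts the pumping lemma, so L is not regular.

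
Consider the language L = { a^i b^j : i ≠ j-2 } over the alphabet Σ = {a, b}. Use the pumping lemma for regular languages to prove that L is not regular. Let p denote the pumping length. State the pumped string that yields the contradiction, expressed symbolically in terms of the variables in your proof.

a^{p+p!} b^{p+p!+2}

Assume L is regular; let p be its pumping constant.
Choose w = a^p b^{p+p!+2}. Since p ≠ (p+p!+2)-2 = p+p!, w ∈ L; and |w| ≥ p.
Write w = xyz as guaranteed by the lemma, with |xy| ≤ p and y is nonempty.
Since the first p symbols of w are all a's and |xy| ≤ p, y lies entirely in the leading a-block: y = a^k for some k with 1 ≤ k ≤ p.
Since 1 ≤ k ≤ p, k divides p!; set t = 1 + p!/k. Then xy^t z has p + (p!/k)·k = p + p! copies of a. Now the a-count is p+p! and (b-count)-2 = (p+p!+2)-2 = p+p!, so i ≠ j-2 fails. So xy^t z = a^{p+p!} b^{p+p!+2} ∉ L.
This is a contradiction; hence L is not regular.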